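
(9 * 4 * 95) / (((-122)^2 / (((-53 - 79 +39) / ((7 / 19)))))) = -1510785 / 26047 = -58.00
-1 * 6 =-6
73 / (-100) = -73 / 100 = -0.73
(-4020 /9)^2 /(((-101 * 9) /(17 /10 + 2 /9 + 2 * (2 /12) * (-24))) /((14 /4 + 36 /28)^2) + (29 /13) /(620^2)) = 30552.11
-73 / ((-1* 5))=73 / 5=14.60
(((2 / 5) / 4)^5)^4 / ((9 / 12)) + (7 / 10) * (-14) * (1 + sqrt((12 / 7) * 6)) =-42 * sqrt(14) / 5 -734999999999999999999 / 75000000000000000000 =-41.23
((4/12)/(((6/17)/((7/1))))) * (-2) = -119/9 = -13.22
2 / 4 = 1 / 2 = 0.50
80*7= 560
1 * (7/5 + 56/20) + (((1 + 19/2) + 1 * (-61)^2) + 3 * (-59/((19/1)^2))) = 13484107/3610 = 3735.21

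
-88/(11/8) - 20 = -84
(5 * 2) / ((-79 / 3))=-30 / 79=-0.38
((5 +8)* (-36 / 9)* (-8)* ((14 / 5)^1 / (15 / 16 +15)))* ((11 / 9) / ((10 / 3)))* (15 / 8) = 64064 / 1275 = 50.25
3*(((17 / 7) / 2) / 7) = 51 / 98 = 0.52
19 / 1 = 19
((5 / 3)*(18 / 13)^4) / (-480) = -729 / 57122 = -0.01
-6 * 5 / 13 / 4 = -15 / 26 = -0.58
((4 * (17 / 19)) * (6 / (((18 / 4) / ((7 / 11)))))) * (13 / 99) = 24752 / 62073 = 0.40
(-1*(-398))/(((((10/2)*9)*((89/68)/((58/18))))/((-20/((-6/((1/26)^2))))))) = 392428/3654963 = 0.11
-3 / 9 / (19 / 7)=-7 / 57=-0.12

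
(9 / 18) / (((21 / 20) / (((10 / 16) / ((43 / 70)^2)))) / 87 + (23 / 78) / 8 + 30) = 39585000 / 2378595013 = 0.02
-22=-22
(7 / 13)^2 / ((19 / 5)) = 245 / 3211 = 0.08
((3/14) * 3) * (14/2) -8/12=23/6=3.83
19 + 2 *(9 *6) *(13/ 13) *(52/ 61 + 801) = 5283763/ 61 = 86619.07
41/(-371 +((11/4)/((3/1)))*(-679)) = -0.04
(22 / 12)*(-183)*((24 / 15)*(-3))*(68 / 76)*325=468287.37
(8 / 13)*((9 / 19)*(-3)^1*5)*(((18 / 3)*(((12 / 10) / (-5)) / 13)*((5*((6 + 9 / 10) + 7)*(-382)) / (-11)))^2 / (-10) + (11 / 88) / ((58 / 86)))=2860960276287747 / 91547616875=31251.06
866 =866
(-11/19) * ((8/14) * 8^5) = -1441792/133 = -10840.54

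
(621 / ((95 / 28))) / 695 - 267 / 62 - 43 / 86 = -9298697 / 2046775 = -4.54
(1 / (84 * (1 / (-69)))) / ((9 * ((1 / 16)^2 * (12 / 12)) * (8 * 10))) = -92 / 315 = -0.29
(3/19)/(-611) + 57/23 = 661644/267007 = 2.48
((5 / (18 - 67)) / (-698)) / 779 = 5 / 26643358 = 0.00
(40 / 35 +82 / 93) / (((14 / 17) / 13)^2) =32186219 / 63798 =504.50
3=3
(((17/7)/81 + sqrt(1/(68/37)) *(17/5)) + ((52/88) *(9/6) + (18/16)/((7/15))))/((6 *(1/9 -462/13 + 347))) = 39 *sqrt(629)/729080 + 2158091/1212605856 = 0.00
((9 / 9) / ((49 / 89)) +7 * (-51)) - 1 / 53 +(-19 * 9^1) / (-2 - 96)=-1835859 / 5194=-353.46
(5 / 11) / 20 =1 / 44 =0.02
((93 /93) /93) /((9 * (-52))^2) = 1 /20369232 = 0.00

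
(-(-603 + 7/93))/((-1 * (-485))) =56072/45105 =1.24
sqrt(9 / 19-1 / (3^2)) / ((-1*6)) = -sqrt(1178) / 342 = -0.10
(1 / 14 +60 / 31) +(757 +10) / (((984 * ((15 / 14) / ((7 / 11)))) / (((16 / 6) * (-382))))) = -12408589973 / 26424090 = -469.59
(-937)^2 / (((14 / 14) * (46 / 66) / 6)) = 173837862 / 23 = 7558167.91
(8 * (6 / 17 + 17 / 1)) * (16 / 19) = 37760 / 323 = 116.90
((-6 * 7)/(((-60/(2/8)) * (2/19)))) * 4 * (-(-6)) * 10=399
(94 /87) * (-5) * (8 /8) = -470 /87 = -5.40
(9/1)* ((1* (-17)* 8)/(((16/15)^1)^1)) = -1147.50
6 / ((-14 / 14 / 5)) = -30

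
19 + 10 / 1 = 29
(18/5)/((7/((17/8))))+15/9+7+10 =8299/420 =19.76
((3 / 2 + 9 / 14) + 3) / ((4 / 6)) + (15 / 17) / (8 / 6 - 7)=15291 / 2023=7.56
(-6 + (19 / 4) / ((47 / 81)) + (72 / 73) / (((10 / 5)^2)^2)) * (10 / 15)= 10283 / 6862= 1.50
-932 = -932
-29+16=-13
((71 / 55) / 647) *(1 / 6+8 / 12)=71 / 42702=0.00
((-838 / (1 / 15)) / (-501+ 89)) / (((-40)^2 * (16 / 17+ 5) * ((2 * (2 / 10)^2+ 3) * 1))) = 106845 / 102531968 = 0.00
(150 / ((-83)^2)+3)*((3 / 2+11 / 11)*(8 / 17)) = 416340 / 117113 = 3.56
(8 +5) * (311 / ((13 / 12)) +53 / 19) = 71597 / 19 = 3768.26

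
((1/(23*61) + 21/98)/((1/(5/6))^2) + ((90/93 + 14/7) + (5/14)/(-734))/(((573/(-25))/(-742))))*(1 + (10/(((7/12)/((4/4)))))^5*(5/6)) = 3065443916739164578178275/25824952588451688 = 118700853.61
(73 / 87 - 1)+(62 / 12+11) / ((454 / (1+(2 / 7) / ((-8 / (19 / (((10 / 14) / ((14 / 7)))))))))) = -152437 / 789960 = -0.19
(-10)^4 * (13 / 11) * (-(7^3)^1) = -44590000 / 11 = -4053636.36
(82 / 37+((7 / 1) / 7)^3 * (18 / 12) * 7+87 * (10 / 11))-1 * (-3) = 77173 / 814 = 94.81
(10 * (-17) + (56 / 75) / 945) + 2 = -1700992 / 10125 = -168.00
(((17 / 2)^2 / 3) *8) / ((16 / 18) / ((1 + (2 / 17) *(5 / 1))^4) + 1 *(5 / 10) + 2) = 72.99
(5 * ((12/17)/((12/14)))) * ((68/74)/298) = 70/5513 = 0.01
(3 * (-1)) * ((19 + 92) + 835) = -2838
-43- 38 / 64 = -1395 / 32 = -43.59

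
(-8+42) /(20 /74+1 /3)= 3774 /67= 56.33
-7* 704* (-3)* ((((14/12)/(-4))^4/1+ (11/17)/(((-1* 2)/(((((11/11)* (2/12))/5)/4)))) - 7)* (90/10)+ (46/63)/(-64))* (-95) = 96223663327/1088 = 88440867.03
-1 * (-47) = 47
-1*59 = -59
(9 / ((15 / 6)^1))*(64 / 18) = 64 / 5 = 12.80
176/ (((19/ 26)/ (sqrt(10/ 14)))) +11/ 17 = 11/ 17 +4576 * sqrt(35)/ 133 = 204.20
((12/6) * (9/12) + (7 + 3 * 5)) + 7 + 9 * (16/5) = 593/10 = 59.30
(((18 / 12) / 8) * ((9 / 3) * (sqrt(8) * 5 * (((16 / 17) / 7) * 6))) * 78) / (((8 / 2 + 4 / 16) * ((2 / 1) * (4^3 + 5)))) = 0.85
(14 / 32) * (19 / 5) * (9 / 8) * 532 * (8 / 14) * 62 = 705033 / 20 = 35251.65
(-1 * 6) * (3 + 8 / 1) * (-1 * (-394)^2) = 10245576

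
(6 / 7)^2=36 / 49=0.73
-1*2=-2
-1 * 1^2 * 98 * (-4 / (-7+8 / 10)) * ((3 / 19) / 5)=-1176 / 589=-2.00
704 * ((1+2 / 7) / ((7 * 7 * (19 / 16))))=101376 / 6517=15.56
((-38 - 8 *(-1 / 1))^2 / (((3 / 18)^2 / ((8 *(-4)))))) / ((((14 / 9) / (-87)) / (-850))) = -345021120000 / 7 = -49288731428.57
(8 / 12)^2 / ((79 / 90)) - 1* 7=-513 / 79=-6.49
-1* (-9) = 9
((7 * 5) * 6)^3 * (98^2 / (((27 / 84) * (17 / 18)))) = 4980788064000 / 17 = 292987533176.47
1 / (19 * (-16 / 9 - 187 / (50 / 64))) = -225 / 1030864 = -0.00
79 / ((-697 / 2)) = -158 / 697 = -0.23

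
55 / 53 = 1.04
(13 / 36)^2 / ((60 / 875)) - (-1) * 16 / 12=50311 / 15552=3.24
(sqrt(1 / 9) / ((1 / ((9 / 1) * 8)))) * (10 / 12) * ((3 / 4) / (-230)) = -3 / 46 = -0.07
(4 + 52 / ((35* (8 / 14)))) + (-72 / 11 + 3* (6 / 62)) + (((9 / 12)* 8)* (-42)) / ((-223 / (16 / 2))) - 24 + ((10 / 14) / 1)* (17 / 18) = -667832981 / 47907090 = -13.94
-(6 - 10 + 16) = -12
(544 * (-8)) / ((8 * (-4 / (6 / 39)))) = 272 / 13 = 20.92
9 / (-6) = -3 / 2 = -1.50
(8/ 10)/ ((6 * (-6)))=-1/ 45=-0.02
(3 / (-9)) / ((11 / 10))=-10 / 33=-0.30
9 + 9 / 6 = 21 / 2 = 10.50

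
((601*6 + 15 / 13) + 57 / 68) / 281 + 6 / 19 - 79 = -310764145 / 4719676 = -65.84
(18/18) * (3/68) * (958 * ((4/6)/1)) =28.18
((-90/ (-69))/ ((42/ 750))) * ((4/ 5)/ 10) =1.86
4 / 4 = 1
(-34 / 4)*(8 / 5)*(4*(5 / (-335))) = 272 / 335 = 0.81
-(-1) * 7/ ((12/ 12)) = 7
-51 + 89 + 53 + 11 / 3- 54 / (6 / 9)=41 / 3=13.67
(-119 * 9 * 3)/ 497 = -459/ 71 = -6.46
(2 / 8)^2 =1 / 16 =0.06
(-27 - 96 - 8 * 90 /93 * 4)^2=22781529 /961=23706.07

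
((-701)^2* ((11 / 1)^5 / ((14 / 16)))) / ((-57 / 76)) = -2532499918432 / 21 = -120595234211.05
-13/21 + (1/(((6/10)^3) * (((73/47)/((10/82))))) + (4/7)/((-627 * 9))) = -30224176/118226493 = -0.26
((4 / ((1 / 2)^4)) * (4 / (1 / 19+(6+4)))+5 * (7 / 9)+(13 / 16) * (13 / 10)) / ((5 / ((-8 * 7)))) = -58549897 / 171900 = -340.60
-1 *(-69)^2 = -4761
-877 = -877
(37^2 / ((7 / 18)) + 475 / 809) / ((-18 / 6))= -1173.62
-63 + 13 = -50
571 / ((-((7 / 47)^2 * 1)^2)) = -2786297851 / 2401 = -1160473.91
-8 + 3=-5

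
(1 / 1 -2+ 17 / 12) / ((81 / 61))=305 / 972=0.31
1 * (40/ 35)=8/ 7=1.14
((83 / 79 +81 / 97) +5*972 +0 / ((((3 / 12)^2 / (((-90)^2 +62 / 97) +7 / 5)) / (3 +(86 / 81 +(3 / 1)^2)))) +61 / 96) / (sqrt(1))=3577103923 / 735648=4862.52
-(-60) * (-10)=-600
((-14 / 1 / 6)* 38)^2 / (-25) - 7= -321.47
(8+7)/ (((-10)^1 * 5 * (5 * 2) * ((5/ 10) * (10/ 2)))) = -3/ 250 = -0.01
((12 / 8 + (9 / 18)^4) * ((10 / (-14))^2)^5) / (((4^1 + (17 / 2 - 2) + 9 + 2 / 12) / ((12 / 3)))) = 732421875 / 66664158764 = 0.01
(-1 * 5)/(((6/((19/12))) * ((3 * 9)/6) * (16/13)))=-1235/5184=-0.24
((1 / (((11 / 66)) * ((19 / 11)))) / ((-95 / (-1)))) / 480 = 11 / 144400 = 0.00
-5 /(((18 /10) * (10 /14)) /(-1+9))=-31.11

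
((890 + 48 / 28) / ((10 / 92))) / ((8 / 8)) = 287132 / 35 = 8203.77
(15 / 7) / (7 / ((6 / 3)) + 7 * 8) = 30 / 833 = 0.04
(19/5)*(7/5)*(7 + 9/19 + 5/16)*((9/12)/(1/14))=347949/800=434.94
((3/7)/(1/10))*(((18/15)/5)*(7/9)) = 4/5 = 0.80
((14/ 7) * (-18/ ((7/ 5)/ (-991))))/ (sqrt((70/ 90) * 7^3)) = 535140/ 343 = 1560.17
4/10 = 2/5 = 0.40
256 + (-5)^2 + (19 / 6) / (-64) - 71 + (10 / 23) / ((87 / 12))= 53789567 / 256128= 210.01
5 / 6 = 0.83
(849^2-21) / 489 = 240260 / 163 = 1473.99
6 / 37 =0.16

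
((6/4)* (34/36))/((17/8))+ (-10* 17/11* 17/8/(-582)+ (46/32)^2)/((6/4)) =2559025/1229184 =2.08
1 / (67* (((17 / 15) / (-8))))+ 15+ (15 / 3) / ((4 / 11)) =130505 / 4556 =28.64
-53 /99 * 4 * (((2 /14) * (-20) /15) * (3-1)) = 1696 /2079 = 0.82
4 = 4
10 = 10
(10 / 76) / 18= 5 / 684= 0.01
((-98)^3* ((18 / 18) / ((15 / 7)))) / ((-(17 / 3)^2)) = 19765032 / 1445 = 13678.22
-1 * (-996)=996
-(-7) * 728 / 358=2548 / 179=14.23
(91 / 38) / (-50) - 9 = -17191 / 1900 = -9.05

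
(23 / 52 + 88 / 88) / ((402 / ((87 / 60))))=145 / 27872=0.01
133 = 133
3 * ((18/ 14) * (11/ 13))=297/ 91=3.26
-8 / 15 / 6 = -4 / 45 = -0.09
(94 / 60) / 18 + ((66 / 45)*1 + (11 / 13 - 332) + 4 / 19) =-43933987 / 133380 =-329.39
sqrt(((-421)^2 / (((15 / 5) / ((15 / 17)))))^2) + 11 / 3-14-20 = 2657068 / 51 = 52099.37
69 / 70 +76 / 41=8149 / 2870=2.84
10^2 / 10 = 10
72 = 72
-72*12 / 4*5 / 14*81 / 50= -4374 / 35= -124.97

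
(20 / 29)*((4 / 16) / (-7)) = -5 / 203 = -0.02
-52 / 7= -7.43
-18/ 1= -18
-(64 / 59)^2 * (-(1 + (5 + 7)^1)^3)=8998912 / 3481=2585.15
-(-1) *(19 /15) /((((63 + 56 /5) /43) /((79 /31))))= 64543 /34503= 1.87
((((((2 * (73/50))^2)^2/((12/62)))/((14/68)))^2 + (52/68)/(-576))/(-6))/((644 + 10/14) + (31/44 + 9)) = -2680560981915058475873057/3162185024414062500000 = -847.69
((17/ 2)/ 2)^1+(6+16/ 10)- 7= 97/ 20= 4.85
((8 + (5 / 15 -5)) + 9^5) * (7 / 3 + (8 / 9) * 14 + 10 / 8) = 102219589 / 108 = 946477.68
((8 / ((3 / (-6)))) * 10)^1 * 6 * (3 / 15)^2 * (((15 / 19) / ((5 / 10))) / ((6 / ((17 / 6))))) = -544 / 19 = -28.63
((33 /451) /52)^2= 0.00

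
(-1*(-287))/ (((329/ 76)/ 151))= 470516/ 47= 10010.98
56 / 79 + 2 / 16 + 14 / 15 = 16753 / 9480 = 1.77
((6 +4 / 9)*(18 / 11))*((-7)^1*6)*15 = -73080 / 11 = -6643.64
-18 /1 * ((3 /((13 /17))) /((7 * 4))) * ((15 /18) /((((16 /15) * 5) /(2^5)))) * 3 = -6885 /182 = -37.83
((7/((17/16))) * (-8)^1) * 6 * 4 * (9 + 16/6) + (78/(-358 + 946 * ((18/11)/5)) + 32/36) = -273221699/18513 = -14758.37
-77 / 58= -1.33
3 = 3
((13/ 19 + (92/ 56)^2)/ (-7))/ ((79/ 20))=-62995/ 514843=-0.12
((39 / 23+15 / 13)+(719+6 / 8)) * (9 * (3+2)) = 38890305 / 1196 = 32516.98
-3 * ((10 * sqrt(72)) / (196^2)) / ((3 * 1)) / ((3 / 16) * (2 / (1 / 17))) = -10 * sqrt(2) / 40817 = -0.00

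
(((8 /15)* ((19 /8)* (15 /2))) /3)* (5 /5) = 19 /6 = 3.17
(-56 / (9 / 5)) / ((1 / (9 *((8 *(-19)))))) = 42560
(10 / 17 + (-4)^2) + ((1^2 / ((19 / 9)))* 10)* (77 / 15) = 13212 / 323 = 40.90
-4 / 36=-1 / 9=-0.11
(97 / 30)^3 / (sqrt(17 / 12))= 912673 * sqrt(51) / 229500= 28.40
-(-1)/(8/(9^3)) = 729/8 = 91.12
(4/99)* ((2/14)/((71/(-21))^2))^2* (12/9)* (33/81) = 784/228705129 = 0.00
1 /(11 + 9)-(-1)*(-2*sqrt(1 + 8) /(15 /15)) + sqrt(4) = -79 /20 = -3.95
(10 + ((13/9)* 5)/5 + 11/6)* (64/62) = 3824/279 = 13.71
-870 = -870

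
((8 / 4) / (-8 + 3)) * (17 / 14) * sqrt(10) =-17 * sqrt(10) / 35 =-1.54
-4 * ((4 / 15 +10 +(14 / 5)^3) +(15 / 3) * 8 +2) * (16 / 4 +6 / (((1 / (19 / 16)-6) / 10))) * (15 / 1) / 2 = 424864 / 25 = 16994.56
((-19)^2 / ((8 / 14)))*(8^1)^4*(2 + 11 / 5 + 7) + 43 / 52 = 7535231191 / 260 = 28981658.43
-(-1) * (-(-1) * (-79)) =-79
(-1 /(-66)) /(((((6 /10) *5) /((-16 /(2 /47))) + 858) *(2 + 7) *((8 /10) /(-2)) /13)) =-1222 /19162737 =-0.00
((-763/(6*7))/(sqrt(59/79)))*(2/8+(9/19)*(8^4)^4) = -2802795991729708.56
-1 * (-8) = 8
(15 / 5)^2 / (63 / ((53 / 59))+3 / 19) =3021 / 23594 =0.13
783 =783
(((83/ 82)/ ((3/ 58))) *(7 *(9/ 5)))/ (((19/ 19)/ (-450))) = -4549230/ 41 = -110956.83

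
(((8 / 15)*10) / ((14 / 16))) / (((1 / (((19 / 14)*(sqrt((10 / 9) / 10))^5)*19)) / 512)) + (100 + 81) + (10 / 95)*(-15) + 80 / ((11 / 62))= 7178161651 / 7465689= 961.49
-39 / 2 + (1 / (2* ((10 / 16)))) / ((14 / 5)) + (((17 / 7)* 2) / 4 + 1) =-17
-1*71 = -71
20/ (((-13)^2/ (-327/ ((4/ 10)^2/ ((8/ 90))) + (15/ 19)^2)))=-21.43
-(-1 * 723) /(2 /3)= 2169 /2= 1084.50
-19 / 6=-3.17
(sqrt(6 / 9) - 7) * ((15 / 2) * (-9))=945 / 2 - 45 * sqrt(6) / 2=417.39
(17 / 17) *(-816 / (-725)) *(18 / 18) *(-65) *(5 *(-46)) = 487968 / 29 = 16826.48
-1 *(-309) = 309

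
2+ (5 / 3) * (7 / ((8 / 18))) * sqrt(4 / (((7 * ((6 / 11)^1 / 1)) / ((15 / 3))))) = 2+ 5 * sqrt(2310) / 4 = 62.08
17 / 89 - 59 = -5234 / 89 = -58.81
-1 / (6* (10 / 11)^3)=-1331 / 6000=-0.22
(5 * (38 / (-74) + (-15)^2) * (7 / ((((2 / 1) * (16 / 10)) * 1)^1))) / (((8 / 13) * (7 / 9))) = 5129.87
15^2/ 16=225/ 16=14.06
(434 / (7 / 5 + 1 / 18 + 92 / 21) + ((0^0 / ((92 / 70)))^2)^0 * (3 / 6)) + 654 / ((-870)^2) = 17362130284 / 231926775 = 74.86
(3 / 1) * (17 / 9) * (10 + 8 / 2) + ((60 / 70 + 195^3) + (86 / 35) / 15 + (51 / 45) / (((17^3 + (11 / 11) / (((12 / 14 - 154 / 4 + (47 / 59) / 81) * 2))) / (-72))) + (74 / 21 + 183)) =24078450030165957046 / 3247200185775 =7415141.86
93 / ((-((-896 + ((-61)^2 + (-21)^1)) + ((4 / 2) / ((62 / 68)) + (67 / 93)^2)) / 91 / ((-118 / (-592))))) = -0.60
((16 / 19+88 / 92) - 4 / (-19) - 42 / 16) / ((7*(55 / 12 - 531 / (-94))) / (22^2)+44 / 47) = -73464666 / 129329713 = -0.57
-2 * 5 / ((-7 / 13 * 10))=13 / 7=1.86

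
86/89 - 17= -1427/89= -16.03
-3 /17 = -0.18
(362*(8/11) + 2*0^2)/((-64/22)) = -181/2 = -90.50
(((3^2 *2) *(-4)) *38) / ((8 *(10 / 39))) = -6669 / 5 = -1333.80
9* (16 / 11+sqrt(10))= 144 / 11+9* sqrt(10)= 41.55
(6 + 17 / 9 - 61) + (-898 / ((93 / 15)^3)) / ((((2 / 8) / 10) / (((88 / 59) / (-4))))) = 48854218 / 15819021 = 3.09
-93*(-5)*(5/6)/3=775/6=129.17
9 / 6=3 / 2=1.50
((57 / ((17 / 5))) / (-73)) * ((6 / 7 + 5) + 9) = -29640 / 8687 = -3.41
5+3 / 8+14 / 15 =757 / 120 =6.31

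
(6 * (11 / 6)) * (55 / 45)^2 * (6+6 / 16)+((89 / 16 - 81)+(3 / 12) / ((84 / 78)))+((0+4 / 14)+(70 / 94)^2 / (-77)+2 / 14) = 2202248047 / 73480176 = 29.97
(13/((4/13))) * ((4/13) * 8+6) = 715/2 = 357.50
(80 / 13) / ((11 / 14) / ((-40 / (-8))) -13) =-5600 / 11687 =-0.48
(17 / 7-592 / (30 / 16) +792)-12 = 49003 / 105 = 466.70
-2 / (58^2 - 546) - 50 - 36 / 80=-1421701 / 28180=-50.45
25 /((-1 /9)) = -225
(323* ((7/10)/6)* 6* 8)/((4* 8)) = 2261/40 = 56.52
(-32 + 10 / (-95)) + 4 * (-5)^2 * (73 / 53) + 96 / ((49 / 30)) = 164.41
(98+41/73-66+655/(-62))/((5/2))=8.80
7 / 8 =0.88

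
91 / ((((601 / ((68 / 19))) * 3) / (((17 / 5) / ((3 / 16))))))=1683136 / 513855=3.28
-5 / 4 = -1.25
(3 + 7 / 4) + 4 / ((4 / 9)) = 55 / 4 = 13.75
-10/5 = -2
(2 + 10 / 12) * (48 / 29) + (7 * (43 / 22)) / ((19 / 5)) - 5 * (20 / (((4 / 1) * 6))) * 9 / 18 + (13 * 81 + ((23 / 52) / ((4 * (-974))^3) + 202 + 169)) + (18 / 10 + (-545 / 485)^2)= 3770223250650419850827291 / 2630505413220191569920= 1433.27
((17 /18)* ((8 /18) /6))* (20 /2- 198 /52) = 2737 /6318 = 0.43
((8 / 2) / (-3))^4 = 256 / 81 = 3.16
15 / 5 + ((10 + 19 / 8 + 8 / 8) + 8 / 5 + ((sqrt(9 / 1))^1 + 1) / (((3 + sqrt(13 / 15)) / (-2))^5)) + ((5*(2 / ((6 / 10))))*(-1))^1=-45371580743 / 101351556120 + 97959600*sqrt(195) / 844596301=1.17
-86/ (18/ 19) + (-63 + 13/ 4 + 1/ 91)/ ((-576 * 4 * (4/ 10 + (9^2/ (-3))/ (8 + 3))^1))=-2868012013/ 31589376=-90.79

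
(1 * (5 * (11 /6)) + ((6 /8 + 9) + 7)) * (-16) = -1244 /3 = -414.67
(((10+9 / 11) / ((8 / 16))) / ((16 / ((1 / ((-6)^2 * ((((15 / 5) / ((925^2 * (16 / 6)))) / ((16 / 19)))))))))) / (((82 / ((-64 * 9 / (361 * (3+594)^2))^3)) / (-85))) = 4537527500800000 / 2027940580711793868837006609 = 0.00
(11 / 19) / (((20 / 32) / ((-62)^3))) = -20972864 / 95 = -220766.99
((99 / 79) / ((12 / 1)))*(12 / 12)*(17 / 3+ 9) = 121 / 79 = 1.53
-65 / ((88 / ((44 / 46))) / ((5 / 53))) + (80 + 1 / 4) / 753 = 24429 / 611938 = 0.04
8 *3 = 24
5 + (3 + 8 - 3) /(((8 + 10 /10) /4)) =77 /9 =8.56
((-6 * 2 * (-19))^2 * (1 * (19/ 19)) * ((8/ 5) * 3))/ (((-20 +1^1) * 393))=-21888/ 655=-33.42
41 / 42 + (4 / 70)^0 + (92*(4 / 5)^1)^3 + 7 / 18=3139688641 / 7875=398690.62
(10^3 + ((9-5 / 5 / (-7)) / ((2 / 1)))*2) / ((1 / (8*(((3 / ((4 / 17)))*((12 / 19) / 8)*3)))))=3242376 / 133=24378.77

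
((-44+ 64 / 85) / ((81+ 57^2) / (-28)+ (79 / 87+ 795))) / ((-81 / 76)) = 113426656 / 1892367495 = 0.06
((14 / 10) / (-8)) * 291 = -50.92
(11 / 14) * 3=33 / 14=2.36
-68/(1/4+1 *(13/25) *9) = -400/29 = -13.79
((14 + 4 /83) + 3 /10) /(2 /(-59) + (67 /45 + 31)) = 6323679 /14303888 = 0.44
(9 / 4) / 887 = 9 / 3548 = 0.00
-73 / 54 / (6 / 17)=-3.83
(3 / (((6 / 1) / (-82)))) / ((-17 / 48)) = 1968 / 17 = 115.76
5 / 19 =0.26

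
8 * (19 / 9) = 152 / 9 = 16.89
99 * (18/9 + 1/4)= 891/4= 222.75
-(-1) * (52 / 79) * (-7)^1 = -364 / 79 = -4.61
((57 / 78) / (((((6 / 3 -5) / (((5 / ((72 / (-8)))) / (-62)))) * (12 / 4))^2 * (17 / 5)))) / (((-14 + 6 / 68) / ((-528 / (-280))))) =-475 / 16447958982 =-0.00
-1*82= -82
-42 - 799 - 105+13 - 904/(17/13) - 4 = -27681/17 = -1628.29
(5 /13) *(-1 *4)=-20 /13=-1.54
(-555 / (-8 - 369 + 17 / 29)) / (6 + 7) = 16095 / 141908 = 0.11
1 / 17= 0.06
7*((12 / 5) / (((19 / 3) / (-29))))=-7308 / 95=-76.93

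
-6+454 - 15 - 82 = 351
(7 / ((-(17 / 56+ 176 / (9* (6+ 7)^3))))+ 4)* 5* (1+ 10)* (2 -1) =-350186540 / 345997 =-1012.11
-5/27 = -0.19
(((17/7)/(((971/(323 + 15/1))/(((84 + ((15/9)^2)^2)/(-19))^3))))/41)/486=-171737801183/35988393204351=-0.00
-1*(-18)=18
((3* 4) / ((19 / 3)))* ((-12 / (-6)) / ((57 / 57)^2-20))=-0.20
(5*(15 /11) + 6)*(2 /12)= 2.14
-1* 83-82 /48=-2033 /24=-84.71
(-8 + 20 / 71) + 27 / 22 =-10139 / 1562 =-6.49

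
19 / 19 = 1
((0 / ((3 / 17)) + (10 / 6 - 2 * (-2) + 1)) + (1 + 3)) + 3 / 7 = 233 / 21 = 11.10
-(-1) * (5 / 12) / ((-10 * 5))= -1 / 120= -0.01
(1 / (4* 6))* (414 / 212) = 69 / 848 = 0.08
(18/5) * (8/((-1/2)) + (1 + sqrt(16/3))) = -54 + 24 * sqrt(3)/5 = -45.69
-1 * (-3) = 3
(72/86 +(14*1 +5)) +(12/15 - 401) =-380.36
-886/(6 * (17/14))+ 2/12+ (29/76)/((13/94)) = -118.68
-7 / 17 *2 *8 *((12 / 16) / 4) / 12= -7 / 68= -0.10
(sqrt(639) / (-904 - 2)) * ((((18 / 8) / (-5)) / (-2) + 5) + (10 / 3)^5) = -4050787 * sqrt(71) / 2935440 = -11.63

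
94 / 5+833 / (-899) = 80341 / 4495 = 17.87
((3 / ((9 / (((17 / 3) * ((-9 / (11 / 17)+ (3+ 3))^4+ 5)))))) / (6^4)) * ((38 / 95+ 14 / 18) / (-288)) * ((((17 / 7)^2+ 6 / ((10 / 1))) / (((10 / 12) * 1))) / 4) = -5142561220417 / 112966090776000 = -0.05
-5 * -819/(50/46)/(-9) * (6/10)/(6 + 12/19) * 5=-189.37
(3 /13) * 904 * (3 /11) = 56.90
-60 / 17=-3.53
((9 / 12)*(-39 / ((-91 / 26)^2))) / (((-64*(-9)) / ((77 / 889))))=-143 / 398272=-0.00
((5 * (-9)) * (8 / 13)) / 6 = -60 / 13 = -4.62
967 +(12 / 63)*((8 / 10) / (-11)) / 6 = 3350647 / 3465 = 967.00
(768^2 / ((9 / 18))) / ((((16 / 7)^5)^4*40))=718130396678508009 / 368934881474191032320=0.00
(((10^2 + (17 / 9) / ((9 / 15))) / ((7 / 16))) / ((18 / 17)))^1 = 378760 / 1701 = 222.67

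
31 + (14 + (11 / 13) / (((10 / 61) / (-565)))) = -74653 / 26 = -2871.27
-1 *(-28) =28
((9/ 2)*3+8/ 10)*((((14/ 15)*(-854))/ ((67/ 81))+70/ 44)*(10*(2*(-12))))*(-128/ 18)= -23595982592/ 1005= -23478589.64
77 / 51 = 1.51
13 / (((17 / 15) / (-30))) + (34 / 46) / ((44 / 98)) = -2945939 / 8602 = -342.47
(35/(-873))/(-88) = 35/76824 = 0.00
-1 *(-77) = 77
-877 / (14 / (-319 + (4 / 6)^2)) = 2514359 / 126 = 19955.23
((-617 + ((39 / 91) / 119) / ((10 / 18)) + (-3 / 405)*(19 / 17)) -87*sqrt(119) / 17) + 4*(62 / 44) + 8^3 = -122915537 / 1237005 -87*sqrt(119) / 17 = -155.19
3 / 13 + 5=68 / 13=5.23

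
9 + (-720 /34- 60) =-1227 /17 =-72.18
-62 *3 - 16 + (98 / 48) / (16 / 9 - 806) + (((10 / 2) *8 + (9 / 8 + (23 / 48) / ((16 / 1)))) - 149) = -123026845 / 397056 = -309.85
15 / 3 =5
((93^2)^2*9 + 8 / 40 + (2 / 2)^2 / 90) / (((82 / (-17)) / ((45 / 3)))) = -1030067618093 / 492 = -2093633370.11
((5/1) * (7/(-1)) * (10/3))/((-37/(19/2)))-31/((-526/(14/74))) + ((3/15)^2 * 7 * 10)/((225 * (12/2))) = 1968437359/65684250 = 29.97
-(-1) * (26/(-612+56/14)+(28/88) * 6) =6241/3344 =1.87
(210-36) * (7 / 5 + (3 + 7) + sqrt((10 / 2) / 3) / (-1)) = 9918 / 5-58 * sqrt(15) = 1758.97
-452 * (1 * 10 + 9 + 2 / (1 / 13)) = -20340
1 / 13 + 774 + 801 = 20476 / 13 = 1575.08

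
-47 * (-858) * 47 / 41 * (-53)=-100452066 / 41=-2450050.39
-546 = -546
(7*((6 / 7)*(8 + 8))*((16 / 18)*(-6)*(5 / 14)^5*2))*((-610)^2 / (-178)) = 18605000000 / 1495823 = 12437.97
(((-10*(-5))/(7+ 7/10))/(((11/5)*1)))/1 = 2500/847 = 2.95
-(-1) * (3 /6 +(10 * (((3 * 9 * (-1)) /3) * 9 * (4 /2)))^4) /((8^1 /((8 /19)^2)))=55099802880004 /361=152631032908.60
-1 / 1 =-1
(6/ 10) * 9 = 5.40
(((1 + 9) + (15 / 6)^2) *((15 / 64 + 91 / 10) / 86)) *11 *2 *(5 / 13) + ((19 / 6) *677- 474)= 55637431 / 33024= 1684.76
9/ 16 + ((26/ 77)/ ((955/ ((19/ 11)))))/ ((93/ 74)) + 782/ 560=2358392227/ 1203620880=1.96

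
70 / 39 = 1.79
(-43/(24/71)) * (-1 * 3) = 3053/8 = 381.62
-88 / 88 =-1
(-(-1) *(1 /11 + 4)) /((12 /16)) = 60 /11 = 5.45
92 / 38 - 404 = -7630 / 19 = -401.58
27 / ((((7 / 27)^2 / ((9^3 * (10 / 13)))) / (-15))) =-3378863.50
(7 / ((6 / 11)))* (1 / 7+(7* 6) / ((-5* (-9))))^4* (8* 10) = 14348167768 / 10418625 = 1377.17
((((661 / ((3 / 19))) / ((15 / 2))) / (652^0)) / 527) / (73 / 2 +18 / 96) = 401888 / 13920705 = 0.03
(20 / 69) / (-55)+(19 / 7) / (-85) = -16801 / 451605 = -0.04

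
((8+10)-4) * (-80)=-1120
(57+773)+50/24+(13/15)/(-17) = 282891/340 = 832.03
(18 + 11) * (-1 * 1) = -29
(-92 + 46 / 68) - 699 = -26871 / 34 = -790.32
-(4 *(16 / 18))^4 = -1048576 / 6561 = -159.82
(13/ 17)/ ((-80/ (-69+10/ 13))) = 887/ 1360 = 0.65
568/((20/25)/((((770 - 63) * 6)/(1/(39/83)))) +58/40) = 187937568/479903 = 391.62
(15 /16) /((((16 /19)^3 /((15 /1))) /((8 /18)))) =10.47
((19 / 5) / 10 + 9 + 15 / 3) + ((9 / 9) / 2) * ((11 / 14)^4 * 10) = 15640677 / 960400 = 16.29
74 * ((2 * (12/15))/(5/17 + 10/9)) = 90576/1075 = 84.26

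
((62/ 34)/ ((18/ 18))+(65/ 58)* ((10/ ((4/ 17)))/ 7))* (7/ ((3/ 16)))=158796/ 493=322.10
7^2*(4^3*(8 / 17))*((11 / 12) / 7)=9856 / 51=193.25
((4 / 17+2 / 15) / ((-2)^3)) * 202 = -4747 / 510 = -9.31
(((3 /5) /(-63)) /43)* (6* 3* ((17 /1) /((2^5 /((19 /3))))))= -323 /24080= -0.01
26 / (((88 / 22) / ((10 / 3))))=21.67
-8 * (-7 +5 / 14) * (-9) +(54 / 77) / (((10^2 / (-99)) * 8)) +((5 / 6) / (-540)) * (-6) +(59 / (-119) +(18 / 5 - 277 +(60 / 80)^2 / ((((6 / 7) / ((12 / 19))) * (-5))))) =-18371287213 / 24418800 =-752.34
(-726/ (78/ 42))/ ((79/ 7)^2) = -249018/ 81133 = -3.07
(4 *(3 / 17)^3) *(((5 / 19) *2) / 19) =1080 / 1773593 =0.00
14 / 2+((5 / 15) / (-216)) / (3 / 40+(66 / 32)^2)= 3141587 / 448821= 7.00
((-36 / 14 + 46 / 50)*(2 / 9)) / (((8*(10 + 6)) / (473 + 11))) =-34969 / 25200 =-1.39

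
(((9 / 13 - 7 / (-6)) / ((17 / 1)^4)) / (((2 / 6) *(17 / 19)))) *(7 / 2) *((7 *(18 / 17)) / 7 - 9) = -2603475 / 1255153588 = -0.00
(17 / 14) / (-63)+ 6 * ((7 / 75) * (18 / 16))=26933 / 44100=0.61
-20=-20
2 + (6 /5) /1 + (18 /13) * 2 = 388 /65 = 5.97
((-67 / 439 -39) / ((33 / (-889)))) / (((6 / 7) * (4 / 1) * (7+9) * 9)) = 26740231 / 12516768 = 2.14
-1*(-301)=301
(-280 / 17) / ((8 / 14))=-490 / 17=-28.82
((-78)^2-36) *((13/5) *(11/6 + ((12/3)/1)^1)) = 91728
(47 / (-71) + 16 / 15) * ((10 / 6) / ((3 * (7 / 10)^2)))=0.46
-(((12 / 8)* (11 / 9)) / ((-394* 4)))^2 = -121 / 89415936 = -0.00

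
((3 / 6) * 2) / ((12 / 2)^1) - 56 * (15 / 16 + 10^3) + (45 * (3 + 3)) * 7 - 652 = -164443 / 3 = -54814.33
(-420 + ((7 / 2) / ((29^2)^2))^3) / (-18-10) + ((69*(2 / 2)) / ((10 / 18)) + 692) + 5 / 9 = 831.76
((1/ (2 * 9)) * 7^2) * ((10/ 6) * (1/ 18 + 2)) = 9065/ 972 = 9.33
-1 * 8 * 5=-40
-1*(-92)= 92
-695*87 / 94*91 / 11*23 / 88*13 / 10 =-329038437 / 181984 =-1808.06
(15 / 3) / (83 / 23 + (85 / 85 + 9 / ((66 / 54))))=1265 / 3029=0.42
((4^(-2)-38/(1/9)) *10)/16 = -27355/128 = -213.71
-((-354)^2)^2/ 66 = -2617349976/ 11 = -237940906.91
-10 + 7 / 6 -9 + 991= 5839 / 6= 973.17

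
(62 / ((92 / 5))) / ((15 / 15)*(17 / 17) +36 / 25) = 3875 / 2806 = 1.38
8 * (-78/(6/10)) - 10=-1050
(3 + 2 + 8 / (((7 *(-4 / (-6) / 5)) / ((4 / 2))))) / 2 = 155 / 14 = 11.07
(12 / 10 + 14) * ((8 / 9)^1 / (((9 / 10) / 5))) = 75.06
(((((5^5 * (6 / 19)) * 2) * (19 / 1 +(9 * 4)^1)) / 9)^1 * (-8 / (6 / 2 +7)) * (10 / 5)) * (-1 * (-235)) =-258500000 / 57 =-4535087.72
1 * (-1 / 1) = -1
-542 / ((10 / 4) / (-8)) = 8672 / 5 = 1734.40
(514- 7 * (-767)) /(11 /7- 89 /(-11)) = 150997 /248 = 608.86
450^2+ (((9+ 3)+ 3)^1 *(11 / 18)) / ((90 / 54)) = 405011 / 2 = 202505.50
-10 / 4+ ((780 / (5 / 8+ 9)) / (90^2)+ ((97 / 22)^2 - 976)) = -438650249 / 457380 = -959.05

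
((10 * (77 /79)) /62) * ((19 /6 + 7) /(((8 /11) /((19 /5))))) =981673 /117552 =8.35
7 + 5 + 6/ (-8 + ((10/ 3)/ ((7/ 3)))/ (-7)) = 755/ 67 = 11.27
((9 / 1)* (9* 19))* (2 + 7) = 13851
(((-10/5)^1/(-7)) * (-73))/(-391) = 0.05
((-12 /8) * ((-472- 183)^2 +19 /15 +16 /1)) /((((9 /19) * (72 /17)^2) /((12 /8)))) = -17669033147 /155520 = -113612.61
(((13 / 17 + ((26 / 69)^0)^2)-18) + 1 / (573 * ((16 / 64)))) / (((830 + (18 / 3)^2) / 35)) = -2766400 / 4217853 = -0.66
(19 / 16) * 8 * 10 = 95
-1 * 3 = -3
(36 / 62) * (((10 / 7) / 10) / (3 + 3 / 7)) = 3 / 124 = 0.02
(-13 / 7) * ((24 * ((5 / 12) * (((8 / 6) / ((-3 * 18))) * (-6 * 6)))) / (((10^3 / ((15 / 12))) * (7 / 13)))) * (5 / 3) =-169 / 2646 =-0.06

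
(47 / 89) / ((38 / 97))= 4559 / 3382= 1.35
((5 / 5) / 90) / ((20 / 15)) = 1 / 120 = 0.01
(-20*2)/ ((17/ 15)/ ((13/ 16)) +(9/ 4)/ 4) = -124800/ 6107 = -20.44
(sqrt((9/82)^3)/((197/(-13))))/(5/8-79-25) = 702 * sqrt(82)/273866839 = 0.00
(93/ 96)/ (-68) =-31/ 2176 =-0.01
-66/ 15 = -22/ 5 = -4.40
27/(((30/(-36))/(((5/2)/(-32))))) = 81/32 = 2.53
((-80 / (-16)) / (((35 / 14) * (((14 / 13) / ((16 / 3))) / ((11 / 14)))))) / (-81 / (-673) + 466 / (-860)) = -2315120 / 125391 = -18.46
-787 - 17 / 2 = -1591 / 2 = -795.50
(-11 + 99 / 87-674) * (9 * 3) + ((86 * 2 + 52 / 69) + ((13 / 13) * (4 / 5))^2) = -915001384 / 50025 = -18290.88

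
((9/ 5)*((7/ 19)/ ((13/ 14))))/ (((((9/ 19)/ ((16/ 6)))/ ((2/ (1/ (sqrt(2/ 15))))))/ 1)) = 1568*sqrt(30)/ 2925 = 2.94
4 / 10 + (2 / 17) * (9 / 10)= 43 / 85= 0.51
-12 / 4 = -3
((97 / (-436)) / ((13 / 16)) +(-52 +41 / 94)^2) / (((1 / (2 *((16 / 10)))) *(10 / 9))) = 119832235866 / 15650765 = 7656.64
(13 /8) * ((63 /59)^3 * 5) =16253055 /1643032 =9.89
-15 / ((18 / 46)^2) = -97.96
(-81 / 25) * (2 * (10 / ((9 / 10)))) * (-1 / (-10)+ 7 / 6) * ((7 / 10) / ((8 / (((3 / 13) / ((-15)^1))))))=399 / 3250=0.12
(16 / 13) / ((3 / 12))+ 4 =116 / 13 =8.92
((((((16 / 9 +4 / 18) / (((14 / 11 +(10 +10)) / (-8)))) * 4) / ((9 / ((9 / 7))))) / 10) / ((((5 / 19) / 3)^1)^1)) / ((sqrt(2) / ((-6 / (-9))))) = -3344 * sqrt(2) / 20475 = -0.23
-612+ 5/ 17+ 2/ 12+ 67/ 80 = -2491663/ 4080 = -610.70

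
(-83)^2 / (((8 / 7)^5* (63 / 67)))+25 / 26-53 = 3705.74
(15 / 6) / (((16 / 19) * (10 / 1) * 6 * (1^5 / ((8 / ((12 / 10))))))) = 95 / 288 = 0.33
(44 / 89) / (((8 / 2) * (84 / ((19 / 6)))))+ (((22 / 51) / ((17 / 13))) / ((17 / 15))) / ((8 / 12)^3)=217513087 / 220377528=0.99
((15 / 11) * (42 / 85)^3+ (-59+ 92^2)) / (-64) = -11356007639 / 86468800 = -131.33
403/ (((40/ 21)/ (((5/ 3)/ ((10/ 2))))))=2821/ 40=70.52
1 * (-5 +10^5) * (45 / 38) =4499775 / 38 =118415.13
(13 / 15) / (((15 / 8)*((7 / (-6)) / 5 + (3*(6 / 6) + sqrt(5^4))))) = 208 / 12495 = 0.02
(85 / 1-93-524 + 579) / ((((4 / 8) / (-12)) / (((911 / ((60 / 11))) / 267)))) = -941974 / 1335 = -705.60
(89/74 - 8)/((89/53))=-26659/6586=-4.05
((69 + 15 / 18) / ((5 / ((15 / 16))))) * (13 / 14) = 5447 / 448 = 12.16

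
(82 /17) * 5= 410 /17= 24.12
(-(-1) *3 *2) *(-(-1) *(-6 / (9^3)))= -4 / 81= -0.05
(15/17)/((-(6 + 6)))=-5/68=-0.07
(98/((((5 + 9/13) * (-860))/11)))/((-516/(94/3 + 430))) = 1212211/6157170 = 0.20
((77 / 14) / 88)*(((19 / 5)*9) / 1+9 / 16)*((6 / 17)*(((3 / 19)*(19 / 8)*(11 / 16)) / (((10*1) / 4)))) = 275319 / 3481600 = 0.08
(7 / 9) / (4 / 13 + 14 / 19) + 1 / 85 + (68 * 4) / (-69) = -14461279 / 4539510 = -3.19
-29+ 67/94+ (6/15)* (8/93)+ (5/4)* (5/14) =-34031693/1223880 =-27.81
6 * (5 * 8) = 240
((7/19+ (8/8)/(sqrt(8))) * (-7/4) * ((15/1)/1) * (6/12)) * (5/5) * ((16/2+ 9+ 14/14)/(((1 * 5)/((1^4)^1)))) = -1323/76 - 189 * sqrt(2)/16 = -34.11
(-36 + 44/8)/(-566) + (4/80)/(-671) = 0.05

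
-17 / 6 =-2.83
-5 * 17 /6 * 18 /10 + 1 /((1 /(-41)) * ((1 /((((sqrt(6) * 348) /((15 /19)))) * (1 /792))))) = -22591 * sqrt(6) /990 - 51 /2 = -81.40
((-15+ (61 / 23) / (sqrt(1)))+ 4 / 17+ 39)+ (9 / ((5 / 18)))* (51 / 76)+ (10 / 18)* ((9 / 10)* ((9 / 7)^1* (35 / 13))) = 24318254 / 482885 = 50.36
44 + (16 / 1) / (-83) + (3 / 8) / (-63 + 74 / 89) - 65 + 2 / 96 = -466835983 / 22043472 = -21.18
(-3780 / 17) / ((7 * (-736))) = 135 / 3128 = 0.04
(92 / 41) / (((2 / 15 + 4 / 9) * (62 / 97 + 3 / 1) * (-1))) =-200790 / 188149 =-1.07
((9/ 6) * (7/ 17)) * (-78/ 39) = -21/ 17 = -1.24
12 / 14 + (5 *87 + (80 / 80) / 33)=100690 / 231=435.89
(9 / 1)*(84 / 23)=32.87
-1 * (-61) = 61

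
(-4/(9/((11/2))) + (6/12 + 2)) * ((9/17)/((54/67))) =67/1836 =0.04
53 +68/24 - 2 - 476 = -2533/6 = -422.17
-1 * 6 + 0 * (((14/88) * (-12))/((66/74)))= -6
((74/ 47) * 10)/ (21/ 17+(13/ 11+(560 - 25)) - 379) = 34595/ 348082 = 0.10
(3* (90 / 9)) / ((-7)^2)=30 / 49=0.61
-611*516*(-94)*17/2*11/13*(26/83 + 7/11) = 16800160716/83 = 202411574.89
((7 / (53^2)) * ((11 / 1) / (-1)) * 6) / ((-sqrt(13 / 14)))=462 * sqrt(182) / 36517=0.17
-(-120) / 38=60 / 19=3.16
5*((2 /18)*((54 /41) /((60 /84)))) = 1.02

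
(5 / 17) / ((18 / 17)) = 5 / 18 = 0.28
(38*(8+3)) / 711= 418 / 711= 0.59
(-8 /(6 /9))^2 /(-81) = -16 /9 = -1.78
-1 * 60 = -60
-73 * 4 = -292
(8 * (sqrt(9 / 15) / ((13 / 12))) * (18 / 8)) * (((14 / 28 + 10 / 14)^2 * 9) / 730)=70227 * sqrt(15) / 1162525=0.23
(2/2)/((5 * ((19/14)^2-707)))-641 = -641.00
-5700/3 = -1900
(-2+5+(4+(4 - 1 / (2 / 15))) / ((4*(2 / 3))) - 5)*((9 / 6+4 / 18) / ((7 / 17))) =-15283 / 2016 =-7.58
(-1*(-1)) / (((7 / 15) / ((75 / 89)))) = 1125 / 623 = 1.81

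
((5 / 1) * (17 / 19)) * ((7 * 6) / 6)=595 / 19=31.32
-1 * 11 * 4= -44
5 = 5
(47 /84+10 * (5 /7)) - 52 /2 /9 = 4.81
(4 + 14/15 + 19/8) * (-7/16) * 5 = -6139/384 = -15.99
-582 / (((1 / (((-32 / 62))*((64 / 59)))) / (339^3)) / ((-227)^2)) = 1196392688545056768 / 1829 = 654123941249347.60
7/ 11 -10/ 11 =-3/ 11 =-0.27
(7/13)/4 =7/52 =0.13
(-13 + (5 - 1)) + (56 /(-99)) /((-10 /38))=-3391 /495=-6.85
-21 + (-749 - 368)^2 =1247668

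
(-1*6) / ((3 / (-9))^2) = -54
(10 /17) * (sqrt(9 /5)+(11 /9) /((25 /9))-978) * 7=-342146 /85+42 * sqrt(5) /17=-4019.72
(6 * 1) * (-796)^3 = -3026150016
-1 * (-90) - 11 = 79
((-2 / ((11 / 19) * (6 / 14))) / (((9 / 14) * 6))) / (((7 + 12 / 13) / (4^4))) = -6196736 / 91773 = -67.52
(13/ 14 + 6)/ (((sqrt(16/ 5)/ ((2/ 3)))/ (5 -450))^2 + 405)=96042125/ 5614009254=0.02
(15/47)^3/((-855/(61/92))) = -4575/181482604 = -0.00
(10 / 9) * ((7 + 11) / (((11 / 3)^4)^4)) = 860934420 / 45949729863572161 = 0.00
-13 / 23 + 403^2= 3735394 / 23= 162408.43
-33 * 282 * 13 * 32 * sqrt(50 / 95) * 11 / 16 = -2661516 * sqrt(190) / 19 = -1930866.65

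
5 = 5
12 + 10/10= 13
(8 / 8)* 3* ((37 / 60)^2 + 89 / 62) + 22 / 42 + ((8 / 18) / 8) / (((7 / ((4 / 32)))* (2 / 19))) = 5.98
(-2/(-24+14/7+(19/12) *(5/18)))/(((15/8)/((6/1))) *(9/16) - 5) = -110592/5751395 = -0.02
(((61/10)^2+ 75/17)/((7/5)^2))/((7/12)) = 212271/5831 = 36.40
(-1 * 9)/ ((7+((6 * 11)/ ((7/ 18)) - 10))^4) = -2401/ 206082405369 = -0.00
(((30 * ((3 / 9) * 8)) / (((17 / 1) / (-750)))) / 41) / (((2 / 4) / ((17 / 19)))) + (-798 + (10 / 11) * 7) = -8103532 / 8569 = -945.68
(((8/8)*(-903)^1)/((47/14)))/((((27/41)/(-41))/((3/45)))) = 1116.43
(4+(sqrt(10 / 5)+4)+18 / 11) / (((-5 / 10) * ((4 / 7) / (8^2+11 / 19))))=-455217 / 209 -8589 * sqrt(2) / 38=-2497.72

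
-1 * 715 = -715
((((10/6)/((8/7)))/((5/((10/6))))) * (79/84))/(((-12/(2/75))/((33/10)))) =-869/259200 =-0.00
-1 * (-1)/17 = 1/17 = 0.06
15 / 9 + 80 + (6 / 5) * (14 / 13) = 16177 / 195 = 82.96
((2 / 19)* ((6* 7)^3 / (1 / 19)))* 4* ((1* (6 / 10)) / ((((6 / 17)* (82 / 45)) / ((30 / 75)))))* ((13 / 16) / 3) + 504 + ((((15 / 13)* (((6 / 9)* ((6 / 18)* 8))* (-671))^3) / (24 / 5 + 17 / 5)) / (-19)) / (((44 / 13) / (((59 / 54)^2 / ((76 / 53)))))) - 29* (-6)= 41330561395022092 / 13109763735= 3152654.94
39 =39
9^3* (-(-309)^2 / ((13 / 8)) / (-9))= 61871688 / 13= 4759360.62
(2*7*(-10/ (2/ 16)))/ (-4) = 280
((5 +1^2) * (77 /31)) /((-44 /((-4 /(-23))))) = -42 /713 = -0.06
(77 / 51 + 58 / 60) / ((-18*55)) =-421 / 168300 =-0.00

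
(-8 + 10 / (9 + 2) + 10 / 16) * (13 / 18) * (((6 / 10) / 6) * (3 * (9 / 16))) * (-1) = 22191 / 28160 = 0.79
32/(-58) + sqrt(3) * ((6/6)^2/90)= -16/29 + sqrt(3)/90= -0.53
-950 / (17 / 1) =-950 / 17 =-55.88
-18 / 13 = -1.38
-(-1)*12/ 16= 3/ 4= 0.75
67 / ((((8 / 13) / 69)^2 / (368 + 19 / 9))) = 19952246977 / 64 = 311753859.02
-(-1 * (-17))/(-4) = 4.25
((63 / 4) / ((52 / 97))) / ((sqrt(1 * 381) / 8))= 12.04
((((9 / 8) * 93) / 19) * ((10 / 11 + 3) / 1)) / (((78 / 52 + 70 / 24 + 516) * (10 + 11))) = 0.00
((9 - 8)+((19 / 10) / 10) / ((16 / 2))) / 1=819 / 800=1.02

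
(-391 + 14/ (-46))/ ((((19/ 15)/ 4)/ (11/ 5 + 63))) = -35208000/ 437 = -80567.51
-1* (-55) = 55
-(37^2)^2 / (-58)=1874161 / 58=32313.12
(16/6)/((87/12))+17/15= 653/435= 1.50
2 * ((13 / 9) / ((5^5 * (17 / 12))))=104 / 159375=0.00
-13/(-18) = 13/18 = 0.72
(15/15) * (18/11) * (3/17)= 54/187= 0.29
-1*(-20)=20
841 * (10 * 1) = 8410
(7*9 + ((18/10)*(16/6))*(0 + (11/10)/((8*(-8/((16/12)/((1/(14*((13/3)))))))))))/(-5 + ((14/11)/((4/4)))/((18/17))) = -278817/18800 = -14.83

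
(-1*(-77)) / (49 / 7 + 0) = 11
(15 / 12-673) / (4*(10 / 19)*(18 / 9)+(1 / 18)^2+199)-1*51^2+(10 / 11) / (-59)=-2114416917154 / 811887967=-2604.32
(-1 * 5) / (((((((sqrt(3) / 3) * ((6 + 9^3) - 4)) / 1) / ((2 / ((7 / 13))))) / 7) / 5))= -650 * sqrt(3) / 731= -1.54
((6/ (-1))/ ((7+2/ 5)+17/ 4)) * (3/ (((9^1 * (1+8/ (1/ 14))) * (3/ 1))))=-40/ 78987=-0.00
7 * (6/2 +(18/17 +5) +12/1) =2506/17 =147.41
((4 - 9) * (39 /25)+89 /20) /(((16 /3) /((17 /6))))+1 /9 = -9611 /5760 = -1.67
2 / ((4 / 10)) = 5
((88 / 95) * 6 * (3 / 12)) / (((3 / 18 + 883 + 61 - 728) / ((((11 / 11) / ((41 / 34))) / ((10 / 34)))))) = 457776 / 25259075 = 0.02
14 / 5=2.80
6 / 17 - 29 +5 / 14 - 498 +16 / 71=-8889439 / 16898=-526.06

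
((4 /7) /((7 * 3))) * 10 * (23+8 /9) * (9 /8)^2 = 3225 /392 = 8.23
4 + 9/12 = 19/4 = 4.75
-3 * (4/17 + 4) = -216/17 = -12.71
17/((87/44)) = 748/87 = 8.60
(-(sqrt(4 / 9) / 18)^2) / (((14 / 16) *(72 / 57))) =-19 / 15309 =-0.00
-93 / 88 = -1.06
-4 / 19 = -0.21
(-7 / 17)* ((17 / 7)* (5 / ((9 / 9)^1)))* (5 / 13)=-25 / 13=-1.92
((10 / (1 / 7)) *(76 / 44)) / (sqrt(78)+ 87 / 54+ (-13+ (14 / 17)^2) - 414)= -15285706877700 / 53670040449443 - 35990869320 *sqrt(78) / 53670040449443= -0.29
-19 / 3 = -6.33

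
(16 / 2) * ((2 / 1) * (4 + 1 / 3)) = 208 / 3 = 69.33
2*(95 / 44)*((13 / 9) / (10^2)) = 247 / 3960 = 0.06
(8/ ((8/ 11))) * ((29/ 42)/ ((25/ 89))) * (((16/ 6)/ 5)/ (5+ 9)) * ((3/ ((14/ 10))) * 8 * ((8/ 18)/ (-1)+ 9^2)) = 13173424/ 9261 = 1422.46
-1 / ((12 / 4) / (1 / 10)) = -1 / 30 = -0.03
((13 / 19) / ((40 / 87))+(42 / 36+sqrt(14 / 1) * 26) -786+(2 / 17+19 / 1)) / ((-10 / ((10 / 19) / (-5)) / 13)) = -385078967 / 3682200+338 * sqrt(14) / 95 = -91.27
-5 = -5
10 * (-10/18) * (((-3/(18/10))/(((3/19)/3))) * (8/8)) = 4750/27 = 175.93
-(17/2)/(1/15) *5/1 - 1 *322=-1919/2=-959.50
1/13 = 0.08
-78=-78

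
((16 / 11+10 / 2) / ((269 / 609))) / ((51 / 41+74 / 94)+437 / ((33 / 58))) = 249964659 / 13173173176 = 0.02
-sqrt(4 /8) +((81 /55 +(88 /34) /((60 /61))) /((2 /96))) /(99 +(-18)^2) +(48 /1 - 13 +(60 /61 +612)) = 15644361847 /24125805 - sqrt(2) /2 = 647.74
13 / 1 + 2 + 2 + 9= 26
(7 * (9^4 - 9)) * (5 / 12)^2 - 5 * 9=15835 / 2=7917.50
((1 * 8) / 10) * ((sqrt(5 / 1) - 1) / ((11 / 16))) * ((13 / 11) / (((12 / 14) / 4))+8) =19.44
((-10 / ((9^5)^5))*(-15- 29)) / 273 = 440 / 195986150639875756734277977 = 0.00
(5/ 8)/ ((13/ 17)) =85/ 104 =0.82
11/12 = 0.92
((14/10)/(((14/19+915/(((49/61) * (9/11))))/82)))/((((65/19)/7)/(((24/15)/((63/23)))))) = 1868241424/18966202125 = 0.10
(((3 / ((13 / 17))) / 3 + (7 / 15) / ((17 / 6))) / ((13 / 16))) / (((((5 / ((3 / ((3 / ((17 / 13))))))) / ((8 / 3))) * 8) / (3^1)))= 26032 / 54925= 0.47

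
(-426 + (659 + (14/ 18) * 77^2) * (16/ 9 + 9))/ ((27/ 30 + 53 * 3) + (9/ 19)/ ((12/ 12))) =867652480/ 2468151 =351.54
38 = 38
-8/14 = -4/7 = -0.57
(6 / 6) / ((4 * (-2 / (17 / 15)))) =-17 / 120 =-0.14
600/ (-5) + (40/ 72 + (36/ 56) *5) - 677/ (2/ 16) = -697061/ 126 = -5532.23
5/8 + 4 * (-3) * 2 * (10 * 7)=-1679.38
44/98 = 22/49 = 0.45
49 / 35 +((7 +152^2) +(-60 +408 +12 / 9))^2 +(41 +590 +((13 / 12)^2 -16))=396279257533 / 720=550387857.68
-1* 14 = -14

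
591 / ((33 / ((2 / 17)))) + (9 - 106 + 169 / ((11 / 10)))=10985 / 187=58.74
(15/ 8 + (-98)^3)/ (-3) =7529521/ 24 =313730.04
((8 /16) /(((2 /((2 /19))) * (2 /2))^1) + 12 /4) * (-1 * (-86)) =4945 /19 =260.26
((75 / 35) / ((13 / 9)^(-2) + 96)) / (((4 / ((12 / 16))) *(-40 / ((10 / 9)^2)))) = -845 / 6574176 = -0.00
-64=-64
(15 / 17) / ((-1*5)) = -3 / 17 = -0.18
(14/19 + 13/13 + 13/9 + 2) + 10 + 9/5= 14519/855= 16.98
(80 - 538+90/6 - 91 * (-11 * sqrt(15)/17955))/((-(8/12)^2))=3987/4 - 143 * sqrt(15)/1140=996.26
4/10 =2/5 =0.40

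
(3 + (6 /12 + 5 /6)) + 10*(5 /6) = 38 /3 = 12.67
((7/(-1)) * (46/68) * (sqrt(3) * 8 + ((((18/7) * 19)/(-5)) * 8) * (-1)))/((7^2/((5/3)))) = -14.82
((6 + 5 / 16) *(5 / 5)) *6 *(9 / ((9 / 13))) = 3939 / 8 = 492.38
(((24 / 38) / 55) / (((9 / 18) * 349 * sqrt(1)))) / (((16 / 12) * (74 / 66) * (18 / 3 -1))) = 54 / 6133675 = 0.00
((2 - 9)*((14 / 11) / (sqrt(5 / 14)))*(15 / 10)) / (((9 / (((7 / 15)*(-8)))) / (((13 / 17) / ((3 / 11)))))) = 35672*sqrt(70) / 11475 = 26.01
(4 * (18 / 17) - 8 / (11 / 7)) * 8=-1280 / 187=-6.84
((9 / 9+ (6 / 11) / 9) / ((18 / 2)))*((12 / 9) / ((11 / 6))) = 280 / 3267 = 0.09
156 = 156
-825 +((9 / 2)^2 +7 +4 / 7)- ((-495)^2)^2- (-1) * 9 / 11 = -18491473437779 / 308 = -60037251421.36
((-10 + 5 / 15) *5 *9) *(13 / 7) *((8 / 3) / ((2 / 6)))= -45240 / 7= -6462.86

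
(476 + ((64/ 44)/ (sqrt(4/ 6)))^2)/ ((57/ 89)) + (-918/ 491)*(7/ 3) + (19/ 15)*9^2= 14331710281/ 16932135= 846.42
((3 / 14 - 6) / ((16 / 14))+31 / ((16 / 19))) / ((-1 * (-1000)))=127 / 4000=0.03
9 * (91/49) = 16.71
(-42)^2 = 1764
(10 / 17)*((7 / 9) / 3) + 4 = 1906 / 459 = 4.15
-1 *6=-6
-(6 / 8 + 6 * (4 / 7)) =-117 / 28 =-4.18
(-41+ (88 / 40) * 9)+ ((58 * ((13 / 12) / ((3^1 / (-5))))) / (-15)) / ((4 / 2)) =-9563 / 540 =-17.71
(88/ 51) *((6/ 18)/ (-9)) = -88/ 1377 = -0.06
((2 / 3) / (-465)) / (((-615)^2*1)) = -2 / 527623875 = -0.00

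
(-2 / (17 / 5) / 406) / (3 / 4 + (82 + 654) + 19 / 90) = -0.00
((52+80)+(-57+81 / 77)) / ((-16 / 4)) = -1464 / 77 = -19.01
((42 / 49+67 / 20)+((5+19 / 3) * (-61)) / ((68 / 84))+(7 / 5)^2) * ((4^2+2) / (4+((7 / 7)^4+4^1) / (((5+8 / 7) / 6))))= -229677921 / 133700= -1717.86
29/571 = 0.05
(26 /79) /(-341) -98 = -2640048 /26939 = -98.00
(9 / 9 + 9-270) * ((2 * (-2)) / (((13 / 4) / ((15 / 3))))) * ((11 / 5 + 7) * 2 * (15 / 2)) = 220800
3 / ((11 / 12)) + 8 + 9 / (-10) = 1141 / 110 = 10.37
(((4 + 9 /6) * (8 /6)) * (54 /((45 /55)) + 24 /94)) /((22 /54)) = 56052 /47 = 1192.60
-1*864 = -864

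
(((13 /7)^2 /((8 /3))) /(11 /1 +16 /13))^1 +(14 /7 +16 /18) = 559949 /186984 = 2.99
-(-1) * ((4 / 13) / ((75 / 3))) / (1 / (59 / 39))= 236 / 12675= 0.02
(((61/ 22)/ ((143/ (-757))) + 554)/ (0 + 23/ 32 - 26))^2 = 736976548825344/ 1619401318249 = 455.09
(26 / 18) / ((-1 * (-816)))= 13 / 7344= 0.00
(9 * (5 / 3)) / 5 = 3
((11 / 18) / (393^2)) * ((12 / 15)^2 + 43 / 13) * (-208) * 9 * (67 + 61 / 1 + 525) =-19.09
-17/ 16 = -1.06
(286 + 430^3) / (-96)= -39753643 / 48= -828200.90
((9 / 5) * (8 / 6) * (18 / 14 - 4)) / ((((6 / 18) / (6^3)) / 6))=-886464 / 35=-25327.54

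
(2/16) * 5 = 5/8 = 0.62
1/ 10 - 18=-179/ 10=-17.90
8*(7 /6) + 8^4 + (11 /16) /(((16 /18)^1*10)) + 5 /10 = 4105.91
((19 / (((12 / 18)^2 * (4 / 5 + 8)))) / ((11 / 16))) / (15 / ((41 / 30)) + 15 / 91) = 212667 / 335291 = 0.63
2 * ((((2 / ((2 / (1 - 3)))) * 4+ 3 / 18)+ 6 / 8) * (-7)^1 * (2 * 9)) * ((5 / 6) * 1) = 1487.50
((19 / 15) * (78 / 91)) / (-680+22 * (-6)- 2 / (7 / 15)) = -19 / 14285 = -0.00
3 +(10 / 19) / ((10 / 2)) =59 / 19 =3.11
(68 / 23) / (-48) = -17 / 276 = -0.06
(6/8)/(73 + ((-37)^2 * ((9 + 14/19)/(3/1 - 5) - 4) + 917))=-57/847466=-0.00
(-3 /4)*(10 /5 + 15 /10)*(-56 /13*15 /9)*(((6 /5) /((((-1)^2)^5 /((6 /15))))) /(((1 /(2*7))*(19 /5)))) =8232 /247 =33.33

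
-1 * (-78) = 78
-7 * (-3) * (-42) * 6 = -5292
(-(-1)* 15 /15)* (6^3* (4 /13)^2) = 3456 /169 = 20.45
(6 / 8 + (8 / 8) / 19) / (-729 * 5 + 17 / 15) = -915 / 4154008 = -0.00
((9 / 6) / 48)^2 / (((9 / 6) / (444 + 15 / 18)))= 2669 / 9216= 0.29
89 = 89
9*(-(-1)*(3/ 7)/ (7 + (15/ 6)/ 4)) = 216/ 427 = 0.51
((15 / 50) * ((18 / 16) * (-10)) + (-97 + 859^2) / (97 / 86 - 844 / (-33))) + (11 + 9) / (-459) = 7687596073519 / 278282520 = 27625.15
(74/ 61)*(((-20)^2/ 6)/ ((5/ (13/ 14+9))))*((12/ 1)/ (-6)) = -411440/ 1281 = -321.19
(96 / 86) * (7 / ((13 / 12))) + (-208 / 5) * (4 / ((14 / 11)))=-123.53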